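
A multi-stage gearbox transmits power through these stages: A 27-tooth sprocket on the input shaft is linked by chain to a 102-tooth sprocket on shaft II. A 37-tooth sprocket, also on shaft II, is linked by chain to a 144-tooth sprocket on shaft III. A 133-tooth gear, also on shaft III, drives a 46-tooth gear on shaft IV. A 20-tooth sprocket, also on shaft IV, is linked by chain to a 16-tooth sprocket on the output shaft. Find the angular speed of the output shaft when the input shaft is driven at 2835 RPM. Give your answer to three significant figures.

697 RPM

chain 102/27 = 3.7778 → 2835/3.7778 = 750.44 RPM
chain 144/37 = 3.8919 → 750.44/3.8919 = 192.82 RPM
gear mesh 46/133 = 0.34586 → 192.82/0.34586 = 557.51 RPM
chain 16/20 = 0.8 → 557.51/0.8 = 696.88 RPM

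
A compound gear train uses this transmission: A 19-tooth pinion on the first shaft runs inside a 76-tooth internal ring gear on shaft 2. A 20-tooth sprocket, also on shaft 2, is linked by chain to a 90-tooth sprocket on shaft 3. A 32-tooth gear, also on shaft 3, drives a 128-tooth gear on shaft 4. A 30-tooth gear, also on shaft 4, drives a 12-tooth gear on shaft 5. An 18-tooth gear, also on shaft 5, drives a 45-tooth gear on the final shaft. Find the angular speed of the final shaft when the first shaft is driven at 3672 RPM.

51 RPM

internal gear 76/19 = 4 → 3672/4 = 918 RPM
chain 90/20 = 4.5 → 918/4.5 = 204 RPM
gear mesh 128/32 = 4 → 204/4 = 51 RPM
gear mesh 12/30 = 0.4 → 51/0.4 = 127.5 RPM
gear mesh 45/18 = 2.5 → 127.5/2.5 = 51 RPM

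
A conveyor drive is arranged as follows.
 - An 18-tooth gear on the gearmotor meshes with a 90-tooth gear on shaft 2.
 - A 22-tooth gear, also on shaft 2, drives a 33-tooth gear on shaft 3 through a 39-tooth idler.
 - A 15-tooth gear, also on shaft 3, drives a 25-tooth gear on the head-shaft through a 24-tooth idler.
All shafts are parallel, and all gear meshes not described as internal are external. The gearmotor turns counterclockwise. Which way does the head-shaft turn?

the gearmotor → shaft 2: external mesh, 1 reversal → CW.
shaft 2 → shaft 3: driver → idler → driven is 2 external meshes, 2 reversals → CW.
shaft 3 → the head-shaft: driver → idler → driven is 2 external meshes, 2 reversals → CW.
5 reversals in total — an odd number — so the head-shaft turns opposite to the gearmotor.

clockwise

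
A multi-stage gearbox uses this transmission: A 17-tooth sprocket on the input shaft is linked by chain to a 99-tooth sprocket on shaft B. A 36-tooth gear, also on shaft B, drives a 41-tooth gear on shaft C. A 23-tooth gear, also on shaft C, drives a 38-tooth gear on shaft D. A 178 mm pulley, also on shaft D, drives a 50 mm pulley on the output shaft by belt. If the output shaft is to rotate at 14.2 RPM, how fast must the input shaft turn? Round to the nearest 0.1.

Overall ratio R = 5.8235 × 1.1389 × 1.6522 × 0.2809 = 3.078.
Required input speed = output speed × R = 14.2 × 3.078 = 43.708 RPM.

43.7 RPM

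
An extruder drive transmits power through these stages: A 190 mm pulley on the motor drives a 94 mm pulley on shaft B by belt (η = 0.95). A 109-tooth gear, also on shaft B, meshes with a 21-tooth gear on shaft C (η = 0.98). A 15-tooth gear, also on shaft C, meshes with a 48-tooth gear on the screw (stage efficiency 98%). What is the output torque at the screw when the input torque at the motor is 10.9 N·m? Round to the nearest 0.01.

3.03 N·m

belt 94/190 = 0.49474 → τ = 10.9·0.49474·0.95 = 5.123 N·m
gear mesh 21/109 = 0.19266 → τ = 5.123·0.19266·0.98 = 0.96726 N·m
gear mesh 48/15 = 3.2 → τ = 0.96726·3.2·0.98 = 3.0333 N·m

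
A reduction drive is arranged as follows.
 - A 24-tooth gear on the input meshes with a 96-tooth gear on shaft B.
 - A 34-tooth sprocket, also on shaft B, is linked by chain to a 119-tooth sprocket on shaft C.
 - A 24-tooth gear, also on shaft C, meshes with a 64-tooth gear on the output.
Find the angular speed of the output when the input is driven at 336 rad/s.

9 rad/s

the input → shaft B (gear mesh, 96/24): 336 ÷ 4 = 84 rad/s
shaft B → shaft C (chain, 119/34): 84 ÷ 3.5 = 24 rad/s
shaft C → the output (gear mesh, 64/24): 24 ÷ 2.6667 = 9 rad/s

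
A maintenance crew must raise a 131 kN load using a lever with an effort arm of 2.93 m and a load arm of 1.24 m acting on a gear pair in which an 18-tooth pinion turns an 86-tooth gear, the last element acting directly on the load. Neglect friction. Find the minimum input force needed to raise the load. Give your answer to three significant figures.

Lever MA = effort arm / load arm = 2.93/1.24 = 2.3629.
Gear pair MA = 86/18 = 4.7778.
Combined ideal MA = 2.3629 × 4.7778 = 11.289.
Effort = load / MA = 131 / 11.289 = 11.604 kN.

11.6 kN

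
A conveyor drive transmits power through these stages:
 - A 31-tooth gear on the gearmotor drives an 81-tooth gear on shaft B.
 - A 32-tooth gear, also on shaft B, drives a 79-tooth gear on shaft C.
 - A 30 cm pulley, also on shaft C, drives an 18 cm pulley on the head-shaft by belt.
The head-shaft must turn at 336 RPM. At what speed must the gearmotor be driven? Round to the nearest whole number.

Overall ratio R = 2.6129 × 2.4688 × 0.6 = 3.8704.
Required input speed = output speed × R = 336 × 3.8704 = 1300.4 RPM.

1300 RPM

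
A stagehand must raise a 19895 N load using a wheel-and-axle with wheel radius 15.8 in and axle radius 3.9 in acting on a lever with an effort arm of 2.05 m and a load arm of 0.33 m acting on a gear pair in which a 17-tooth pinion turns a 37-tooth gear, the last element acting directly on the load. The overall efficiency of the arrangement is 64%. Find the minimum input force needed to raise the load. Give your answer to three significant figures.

568 N

Wheel-and-axle MA = R/r = 15.8/3.9 = 4.0513.
Lever MA = effort arm / load arm = 2.05/0.33 = 6.2121.
Gear pair MA = 37/17 = 2.1765.
Combined ideal MA = 4.0513 × 6.2121 × 2.1765 = 54.775.
Actual MA = 54.775 × 0.64 = 35.056.
Effort = load / actual MA = 19895 / 35.056 = 567.52 N.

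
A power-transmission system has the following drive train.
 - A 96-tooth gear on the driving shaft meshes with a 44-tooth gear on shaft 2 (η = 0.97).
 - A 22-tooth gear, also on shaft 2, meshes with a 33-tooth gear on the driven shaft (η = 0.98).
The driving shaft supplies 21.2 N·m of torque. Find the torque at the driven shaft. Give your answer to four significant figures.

Gear mesh: ratio = 44/96 = 0.45833; torque at shaft 2 = 21.2 × 0.45833 × 0.97 = 9.4252 N·m.
Gear mesh: ratio = 33/22 = 1.5; torque at the driven shaft = 9.4252 × 1.5 × 0.98 = 13.855 N·m.

13.85 N·m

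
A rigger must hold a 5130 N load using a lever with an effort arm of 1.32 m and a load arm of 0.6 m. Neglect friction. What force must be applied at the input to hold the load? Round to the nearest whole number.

2332 N

Lever MA = effort arm / load arm = 1.32/0.6 = 2.2.
Effort = load / MA = 5130 / 2.2 = 2331.8 N.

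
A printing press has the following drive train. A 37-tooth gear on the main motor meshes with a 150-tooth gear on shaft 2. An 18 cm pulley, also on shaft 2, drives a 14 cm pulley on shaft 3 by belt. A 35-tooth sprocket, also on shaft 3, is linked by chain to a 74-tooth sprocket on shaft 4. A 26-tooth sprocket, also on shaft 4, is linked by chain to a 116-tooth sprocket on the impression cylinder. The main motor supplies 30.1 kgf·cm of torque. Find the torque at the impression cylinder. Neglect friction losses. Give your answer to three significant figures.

895 kgf·cm

gear mesh 150/37 = 4.0541 → τ = 30.1·4.0541 = 122.03 kgf·cm
belt 14/18 = 0.77778 → τ = 122.03·0.77778 = 94.91 kgf·cm
chain 74/35 = 2.1143 → τ = 94.91·2.1143 = 200.67 kgf·cm
chain 116/26 = 4.4615 → τ = 200.67·4.4615 = 895.28 kgf·cm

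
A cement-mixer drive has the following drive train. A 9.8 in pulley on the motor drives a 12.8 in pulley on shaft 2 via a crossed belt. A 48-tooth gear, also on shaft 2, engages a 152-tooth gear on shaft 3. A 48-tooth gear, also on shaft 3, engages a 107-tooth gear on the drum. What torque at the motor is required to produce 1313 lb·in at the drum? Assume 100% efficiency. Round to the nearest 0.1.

142.4 lb·in

Overall ratio R = 1.3061 × 3.1667 × 2.2292 = 9.22.
Input torque = output torque / R = 1313 / 9.22 = 142.41 lb·in.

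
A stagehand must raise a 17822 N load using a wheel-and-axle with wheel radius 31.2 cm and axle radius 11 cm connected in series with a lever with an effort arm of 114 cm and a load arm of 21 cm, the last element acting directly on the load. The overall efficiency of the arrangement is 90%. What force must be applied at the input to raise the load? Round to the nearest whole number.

1286 N

Wheel-and-axle MA = R/r = 31.2/11 = 2.8364.
Lever MA = effort arm / load arm = 114/21 = 5.4286.
Combined ideal MA = 2.8364 × 5.4286 = 15.397.
Actual MA = 15.397 × 0.90 = 13.858.
Effort = load / actual MA = 17822 / 13.858 = 1286.1 N.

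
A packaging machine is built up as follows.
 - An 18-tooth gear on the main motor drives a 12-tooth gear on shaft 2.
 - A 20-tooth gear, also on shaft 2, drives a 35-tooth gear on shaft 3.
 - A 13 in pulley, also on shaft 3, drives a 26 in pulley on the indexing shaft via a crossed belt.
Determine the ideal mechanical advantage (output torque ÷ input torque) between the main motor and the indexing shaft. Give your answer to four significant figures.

Each stage contributes driven/driver: gear mesh 12/18 = 0.66667, gear mesh 35/20 = 1.75, belt 26/13 = 2.
Overall: 0.66667 × 1.75 × 2 = 2.3333.

2.333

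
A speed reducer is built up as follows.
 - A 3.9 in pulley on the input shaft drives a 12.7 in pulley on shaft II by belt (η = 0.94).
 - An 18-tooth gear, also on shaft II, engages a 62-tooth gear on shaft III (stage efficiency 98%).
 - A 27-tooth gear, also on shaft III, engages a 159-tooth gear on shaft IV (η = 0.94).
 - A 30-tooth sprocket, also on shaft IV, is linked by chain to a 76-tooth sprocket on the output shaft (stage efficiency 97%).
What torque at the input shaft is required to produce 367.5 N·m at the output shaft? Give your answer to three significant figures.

2.61 N·m

Overall ratio R = 3.2564 × 3.4444 × 5.8889 × 2.5333 = 167.33; overall efficiency η = 0.94 × 0.98 × 0.94 × 0.97 = 0.8400.
Input torque = output torque / (R × η) = 367.5 / (167.33 × 0.8400) = 2.6147 N·m.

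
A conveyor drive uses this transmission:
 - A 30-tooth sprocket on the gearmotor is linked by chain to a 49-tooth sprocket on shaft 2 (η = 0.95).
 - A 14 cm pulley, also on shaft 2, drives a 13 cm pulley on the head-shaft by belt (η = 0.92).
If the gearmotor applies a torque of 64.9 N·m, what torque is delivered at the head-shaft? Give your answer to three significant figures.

86.0 N·m

After the chain (49/30): 64.9 × 1.6333 × 0.95 = 100.7 N·m
After the belt (13/14): 100.7 × 0.92857 × 0.92 = 86.029 N·m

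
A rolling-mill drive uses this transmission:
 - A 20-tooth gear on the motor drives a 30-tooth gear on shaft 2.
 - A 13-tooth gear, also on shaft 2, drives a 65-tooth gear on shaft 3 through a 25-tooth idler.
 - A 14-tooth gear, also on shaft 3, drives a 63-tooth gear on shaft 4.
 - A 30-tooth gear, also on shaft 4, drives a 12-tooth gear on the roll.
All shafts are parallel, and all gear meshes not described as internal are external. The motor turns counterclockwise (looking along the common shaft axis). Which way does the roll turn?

the motor → shaft 2: external mesh, 1 reversal → CW.
shaft 2 → shaft 3: driver → idler → driven is 2 external meshes, 2 reversals → CW.
shaft 3 → shaft 4: external mesh, 1 reversal → CCW.
shaft 4 → the roll: external mesh, 1 reversal → CW.
5 reversals in total — an odd number — so the roll turns opposite to the motor.

clockwise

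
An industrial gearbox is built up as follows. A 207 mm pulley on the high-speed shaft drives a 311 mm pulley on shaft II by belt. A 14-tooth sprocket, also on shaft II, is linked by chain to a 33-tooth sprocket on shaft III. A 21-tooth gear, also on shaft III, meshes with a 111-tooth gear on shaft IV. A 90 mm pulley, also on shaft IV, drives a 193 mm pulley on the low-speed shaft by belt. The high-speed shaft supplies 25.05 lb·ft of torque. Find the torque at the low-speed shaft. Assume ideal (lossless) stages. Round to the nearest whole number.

belt 311/207 = 1.5024 → τ = 25.05·1.5024 = 37.636 lb·ft
chain 33/14 = 2.3571 → τ = 37.636·2.3571 = 88.712 lb·ft
gear mesh 111/21 = 5.2857 → τ = 88.712·5.2857 = 468.91 lb·ft
belt 193/90 = 2.1444 → τ = 468.91·2.1444 = 1005.5 lb·ft

1006 lb·ft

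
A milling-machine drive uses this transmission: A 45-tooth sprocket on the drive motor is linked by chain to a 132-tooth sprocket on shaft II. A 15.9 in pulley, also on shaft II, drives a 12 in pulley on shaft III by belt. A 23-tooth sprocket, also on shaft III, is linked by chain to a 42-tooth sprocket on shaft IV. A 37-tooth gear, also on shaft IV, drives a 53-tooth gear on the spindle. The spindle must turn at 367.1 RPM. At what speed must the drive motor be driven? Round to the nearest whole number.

2126 RPM

Overall ratio R = 2.9333 × 0.75472 × 1.8261 × 1.4324 = 5.7908.
Required input speed = output speed × R = 367.1 × 5.7908 = 2125.8 RPM.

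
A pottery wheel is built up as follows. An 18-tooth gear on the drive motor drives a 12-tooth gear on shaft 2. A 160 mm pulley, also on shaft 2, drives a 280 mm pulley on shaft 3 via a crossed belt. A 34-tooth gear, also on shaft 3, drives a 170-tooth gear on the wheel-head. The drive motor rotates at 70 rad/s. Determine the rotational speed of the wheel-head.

12 rad/s

gear mesh 12/18 = 0.66667 → 70/0.66667 = 105 rad/s
belt 280/160 = 1.75 → 105/1.75 = 60 rad/s
gear mesh 170/34 = 5 → 60/5 = 12 rad/s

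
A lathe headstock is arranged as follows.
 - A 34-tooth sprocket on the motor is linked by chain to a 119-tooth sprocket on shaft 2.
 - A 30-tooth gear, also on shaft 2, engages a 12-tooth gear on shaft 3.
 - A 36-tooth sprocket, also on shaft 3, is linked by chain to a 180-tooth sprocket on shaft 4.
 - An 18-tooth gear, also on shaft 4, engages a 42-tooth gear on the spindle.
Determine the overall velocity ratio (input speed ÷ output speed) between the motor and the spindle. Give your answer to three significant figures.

16.3

Each stage contributes driven/driver: chain 119/34 = 3.5, gear mesh 12/30 = 0.4, chain 180/36 = 5, gear mesh 42/18 = 2.3333.
Overall: 3.5 × 0.4 × 5 × 2.3333 = 16.333.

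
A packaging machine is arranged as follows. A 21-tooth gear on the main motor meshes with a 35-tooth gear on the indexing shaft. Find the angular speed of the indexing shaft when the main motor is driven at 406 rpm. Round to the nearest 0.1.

243.6 rpm

Gear mesh: ratio = 35/21 = 1.6667, so the indexing shaft turns at 406 / 1.6667 = 243.6 rpm.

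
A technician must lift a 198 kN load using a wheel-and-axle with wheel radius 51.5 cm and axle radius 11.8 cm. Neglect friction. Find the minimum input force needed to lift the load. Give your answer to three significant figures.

45.4 kN

Wheel-and-axle MA = R/r = 51.5/11.8 = 4.3644.
Effort = load / MA = 198 / 4.3644 = 45.367 kN.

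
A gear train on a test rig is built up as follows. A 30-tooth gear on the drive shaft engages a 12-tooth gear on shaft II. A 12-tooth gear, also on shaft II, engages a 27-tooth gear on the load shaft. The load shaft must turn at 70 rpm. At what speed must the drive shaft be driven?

Overall ratio R = 0.4 × 2.25 = 0.9.
Required input speed = output speed × R = 70 × 0.9 = 63 rpm.

63 rpm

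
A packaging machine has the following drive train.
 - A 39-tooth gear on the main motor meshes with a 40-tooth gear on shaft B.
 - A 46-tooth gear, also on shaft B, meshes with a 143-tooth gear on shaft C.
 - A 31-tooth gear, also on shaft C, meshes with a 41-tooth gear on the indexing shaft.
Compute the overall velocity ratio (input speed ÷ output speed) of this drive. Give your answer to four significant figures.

4.217

Each stage contributes driven/driver: gear mesh 40/39 = 1.0256, gear mesh 143/46 = 3.1087, gear mesh 41/31 = 1.3226.
Overall: 1.0256 × 3.1087 × 1.3226 = 4.2169.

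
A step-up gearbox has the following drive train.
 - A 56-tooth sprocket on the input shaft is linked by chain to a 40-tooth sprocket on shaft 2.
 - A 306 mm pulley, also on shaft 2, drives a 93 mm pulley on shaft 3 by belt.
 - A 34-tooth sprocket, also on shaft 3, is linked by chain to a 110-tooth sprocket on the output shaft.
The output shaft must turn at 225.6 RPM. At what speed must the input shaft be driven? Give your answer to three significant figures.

158 RPM

Overall ratio R = 0.71429 × 0.30392 × 3.2353 = 0.70234.
Required input speed = output speed × R = 225.6 × 0.70234 = 158.45 RPM.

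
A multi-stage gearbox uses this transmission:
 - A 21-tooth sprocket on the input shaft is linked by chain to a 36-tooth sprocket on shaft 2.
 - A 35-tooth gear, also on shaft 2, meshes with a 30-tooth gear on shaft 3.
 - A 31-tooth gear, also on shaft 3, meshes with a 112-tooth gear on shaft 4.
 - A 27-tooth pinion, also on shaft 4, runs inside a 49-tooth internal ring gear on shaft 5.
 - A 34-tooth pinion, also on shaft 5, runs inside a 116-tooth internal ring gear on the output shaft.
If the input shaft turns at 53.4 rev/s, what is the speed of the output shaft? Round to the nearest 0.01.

1.62 rev/s

chain 36/21 = 1.7143 → 53.4/1.7143 = 31.15 rev/s
gear mesh 30/35 = 0.85714 → 31.15/0.85714 = 36.342 rev/s
gear mesh 112/31 = 3.6129 → 36.342/3.6129 = 10.059 rev/s
internal gear 49/27 = 1.8148 → 10.059/1.8148 = 5.5426 rev/s
internal gear 116/34 = 3.4118 → 5.5426/3.4118 = 1.6246 rev/s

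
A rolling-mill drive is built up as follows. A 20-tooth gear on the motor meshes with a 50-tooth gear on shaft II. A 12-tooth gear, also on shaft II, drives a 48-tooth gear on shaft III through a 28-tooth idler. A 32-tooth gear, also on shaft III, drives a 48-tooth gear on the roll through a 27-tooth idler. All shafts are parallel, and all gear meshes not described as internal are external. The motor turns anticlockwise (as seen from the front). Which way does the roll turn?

clockwise

the motor → shaft II: external mesh, 1 reversal → CW.
shaft II → shaft III: driver → idler → driven is 2 external meshes, 2 reversals → CW.
shaft III → the roll: driver → idler → driven is 2 external meshes, 2 reversals → CW.
5 reversals in total — an odd number — so the roll turns opposite to the motor.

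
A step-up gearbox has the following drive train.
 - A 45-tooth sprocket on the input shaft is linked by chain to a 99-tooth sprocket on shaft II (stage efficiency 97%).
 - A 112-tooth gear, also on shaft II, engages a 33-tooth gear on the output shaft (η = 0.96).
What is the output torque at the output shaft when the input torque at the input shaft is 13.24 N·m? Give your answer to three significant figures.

7.99 N·m

chain 99/45 = 2.2 → τ = 13.24·2.2·0.97 = 28.254 N·m
gear mesh 33/112 = 0.29464 → τ = 28.254·0.29464·0.96 = 7.9919 N·m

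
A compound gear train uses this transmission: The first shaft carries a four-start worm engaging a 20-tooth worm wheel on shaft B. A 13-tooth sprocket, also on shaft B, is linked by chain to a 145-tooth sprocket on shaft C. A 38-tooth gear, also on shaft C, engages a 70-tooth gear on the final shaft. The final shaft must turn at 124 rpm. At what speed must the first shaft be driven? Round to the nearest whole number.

12739 rpm

Overall ratio R = 5 × 11.154 × 1.8421 = 102.73.
Required input speed = output speed × R = 124 × 102.73 = 12739 rpm.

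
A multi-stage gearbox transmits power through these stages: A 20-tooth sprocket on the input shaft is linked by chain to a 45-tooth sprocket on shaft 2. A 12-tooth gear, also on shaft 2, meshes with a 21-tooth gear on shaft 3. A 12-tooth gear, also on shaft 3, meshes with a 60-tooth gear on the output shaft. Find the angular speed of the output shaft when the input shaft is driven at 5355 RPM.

272 RPM

Chain: ratio = 45/20 = 2.25, so shaft 2 turns at 5355 / 2.25 = 2380 RPM.
Gear mesh: ratio = 21/12 = 1.75, so shaft 3 turns at 2380 / 1.75 = 1360 RPM.
Gear mesh: ratio = 60/12 = 5, so the output shaft turns at 1360 / 5 = 272 RPM.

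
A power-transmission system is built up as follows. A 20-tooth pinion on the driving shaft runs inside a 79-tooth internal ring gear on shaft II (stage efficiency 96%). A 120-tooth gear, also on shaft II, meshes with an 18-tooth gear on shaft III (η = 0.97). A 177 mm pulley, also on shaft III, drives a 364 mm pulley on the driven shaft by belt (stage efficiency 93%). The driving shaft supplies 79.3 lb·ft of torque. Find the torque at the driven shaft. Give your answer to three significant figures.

83.7 lb·ft

After the internal gear (79/20): 79.3 × 3.95 × 0.96 = 300.71 lb·ft
After the gear mesh (18/120): 300.71 × 0.15 × 0.97 = 43.753 lb·ft
After the belt (364/177): 43.753 × 2.0565 × 0.93 = 83.679 lb·ft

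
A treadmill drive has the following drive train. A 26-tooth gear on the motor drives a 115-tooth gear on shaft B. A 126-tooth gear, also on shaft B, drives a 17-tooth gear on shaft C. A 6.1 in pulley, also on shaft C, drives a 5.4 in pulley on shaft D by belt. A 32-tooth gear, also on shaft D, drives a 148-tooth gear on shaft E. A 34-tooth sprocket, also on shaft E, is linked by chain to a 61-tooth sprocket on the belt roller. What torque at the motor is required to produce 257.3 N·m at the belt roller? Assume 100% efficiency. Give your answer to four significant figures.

Overall ratio R = 4.4231 × 0.13492 × 0.88525 × 4.625 × 1.7941 = 4.3836.
Input torque = output torque / R = 257.3 / 4.3836 = 58.696 N·m.

58.70 N·m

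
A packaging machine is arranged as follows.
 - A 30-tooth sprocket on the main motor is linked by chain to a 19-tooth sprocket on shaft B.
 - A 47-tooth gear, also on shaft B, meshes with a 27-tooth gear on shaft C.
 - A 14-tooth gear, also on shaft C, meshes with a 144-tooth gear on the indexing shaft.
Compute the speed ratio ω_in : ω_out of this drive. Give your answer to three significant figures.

3.74

Each stage contributes driven/driver: chain 19/30 = 0.63333, gear mesh 27/47 = 0.57447, gear mesh 144/14 = 10.286.
Overall: 0.63333 × 0.57447 × 10.286 = 3.7422.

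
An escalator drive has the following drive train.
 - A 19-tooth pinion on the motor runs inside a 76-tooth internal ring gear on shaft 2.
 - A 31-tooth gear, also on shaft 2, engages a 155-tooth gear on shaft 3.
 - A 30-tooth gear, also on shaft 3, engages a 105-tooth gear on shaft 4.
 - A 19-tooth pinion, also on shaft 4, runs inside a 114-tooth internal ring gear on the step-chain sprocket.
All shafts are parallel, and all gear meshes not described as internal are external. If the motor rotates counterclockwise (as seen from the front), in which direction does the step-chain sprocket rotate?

the motor → shaft 2: internal mesh, same direction → CCW.
shaft 2 → shaft 3: external mesh, 1 reversal → CW.
shaft 3 → shaft 4: external mesh, 1 reversal → CCW.
shaft 4 → the step-chain sprocket: internal mesh, same direction → CCW.
2 reversals in total — an even number — so the step-chain sprocket turns the same way as the motor.

counterclockwise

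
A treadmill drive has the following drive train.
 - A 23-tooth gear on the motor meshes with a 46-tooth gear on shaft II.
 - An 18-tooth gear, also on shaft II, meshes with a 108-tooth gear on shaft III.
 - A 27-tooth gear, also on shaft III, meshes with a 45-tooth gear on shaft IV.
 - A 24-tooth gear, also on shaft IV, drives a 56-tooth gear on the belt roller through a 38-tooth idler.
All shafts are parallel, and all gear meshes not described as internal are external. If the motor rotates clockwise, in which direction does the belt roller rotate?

counterclockwise

the motor → shaft II: external mesh, 1 reversal → CCW.
shaft II → shaft III: external mesh, 1 reversal → CW.
shaft III → shaft IV: external mesh, 1 reversal → CCW.
shaft IV → the belt roller: driver → idler → driven is 2 external meshes, 2 reversals → CCW.
5 reversals in total — an odd number — so the belt roller turns opposite to the motor.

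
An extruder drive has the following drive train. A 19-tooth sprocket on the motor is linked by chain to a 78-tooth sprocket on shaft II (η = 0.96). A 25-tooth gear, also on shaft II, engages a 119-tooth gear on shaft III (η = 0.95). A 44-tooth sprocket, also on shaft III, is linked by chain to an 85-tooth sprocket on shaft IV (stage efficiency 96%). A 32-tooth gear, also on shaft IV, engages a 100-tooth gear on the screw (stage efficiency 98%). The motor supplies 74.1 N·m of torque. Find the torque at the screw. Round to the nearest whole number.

chain 78/19 = 4.1053 → τ = 74.1·4.1053·0.96 = 292.03 N·m
gear mesh 119/25 = 4.76 → τ = 292.03·4.76·0.95 = 1320.6 N·m
chain 85/44 = 1.9318 → τ = 1320.6·1.9318·0.96 = 2449.1 N·m
gear mesh 100/32 = 3.125 → τ = 2449.1·3.125·0.98 = 7500.2 N·m

7500 N·m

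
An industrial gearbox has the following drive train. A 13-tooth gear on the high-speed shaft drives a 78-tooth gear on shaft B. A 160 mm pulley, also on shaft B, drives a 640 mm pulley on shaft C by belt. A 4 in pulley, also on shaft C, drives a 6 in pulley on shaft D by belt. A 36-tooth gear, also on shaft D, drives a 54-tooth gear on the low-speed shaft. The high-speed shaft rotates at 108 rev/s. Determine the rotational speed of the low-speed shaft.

2 rev/s

Gear mesh: ratio = 78/13 = 6, so shaft B turns at 108 / 6 = 18 rev/s.
Belt: ratio = 640/160 = 4, so shaft C turns at 18 / 4 = 4.5 rev/s.
Belt: ratio = 6/4 = 1.5, so shaft D turns at 4.5 / 1.5 = 3 rev/s.
Gear mesh: ratio = 54/36 = 1.5, so the low-speed shaft turns at 3 / 1.5 = 2 rev/s.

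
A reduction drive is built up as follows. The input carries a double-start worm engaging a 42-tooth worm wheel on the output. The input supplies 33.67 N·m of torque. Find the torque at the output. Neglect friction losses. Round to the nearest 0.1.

707.1 N·m

After the worm (42/2): 33.67 × 21 = 707.07 N·m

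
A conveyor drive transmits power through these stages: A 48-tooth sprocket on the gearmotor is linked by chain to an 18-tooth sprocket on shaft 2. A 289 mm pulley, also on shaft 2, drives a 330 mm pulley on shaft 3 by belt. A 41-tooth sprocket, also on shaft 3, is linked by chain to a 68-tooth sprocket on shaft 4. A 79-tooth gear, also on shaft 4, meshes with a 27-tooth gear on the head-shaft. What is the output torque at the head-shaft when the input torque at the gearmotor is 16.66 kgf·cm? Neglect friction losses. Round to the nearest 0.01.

After the chain (18/48): 16.66 × 0.375 = 6.2475 kgf·cm
After the belt (330/289): 6.2475 × 1.1419 = 7.1338 kgf·cm
After the chain (68/41): 7.1338 × 1.6585 = 11.832 kgf·cm
After the gear mesh (27/79): 11.832 × 0.34177 = 4.0437 kgf·cm

4.04 kgf·cm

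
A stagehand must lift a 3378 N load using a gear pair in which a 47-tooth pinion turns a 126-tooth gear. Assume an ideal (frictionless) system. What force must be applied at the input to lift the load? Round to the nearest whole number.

Gear pair MA = 126/47 = 2.6809.
Effort = load / MA = 3378 / 2.6809 = 1260 N.

1260 N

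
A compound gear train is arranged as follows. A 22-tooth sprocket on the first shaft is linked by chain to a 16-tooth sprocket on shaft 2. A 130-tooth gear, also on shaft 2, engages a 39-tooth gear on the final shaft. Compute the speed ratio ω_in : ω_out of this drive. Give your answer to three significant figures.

Each stage contributes driven/driver: chain 16/22 = 0.72727, gear mesh 39/130 = 0.3.
Overall: 0.72727 × 0.3 = 0.21818.

0.218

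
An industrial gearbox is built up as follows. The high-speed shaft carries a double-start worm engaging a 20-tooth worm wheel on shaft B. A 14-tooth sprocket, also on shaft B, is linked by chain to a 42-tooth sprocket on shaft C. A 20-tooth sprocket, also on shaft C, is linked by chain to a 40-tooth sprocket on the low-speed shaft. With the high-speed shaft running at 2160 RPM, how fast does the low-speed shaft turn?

Worm: ratio = 20/2 = 10, so shaft B turns at 2160 / 10 = 216 RPM.
Chain: ratio = 42/14 = 3, so shaft C turns at 216 / 3 = 72 RPM.
Chain: ratio = 40/20 = 2, so the low-speed shaft turns at 72 / 2 = 36 RPM.

36 RPM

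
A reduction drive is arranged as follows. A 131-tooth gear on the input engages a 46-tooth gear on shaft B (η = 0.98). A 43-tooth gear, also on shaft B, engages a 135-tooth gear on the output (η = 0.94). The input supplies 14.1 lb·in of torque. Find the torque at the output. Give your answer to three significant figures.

14.3 lb·in

After the gear mesh (46/131): 14.1 × 0.35115 × 0.98 = 4.8521 lb·in
After the gear mesh (135/43): 4.8521 × 3.1395 × 0.94 = 14.319 lb·in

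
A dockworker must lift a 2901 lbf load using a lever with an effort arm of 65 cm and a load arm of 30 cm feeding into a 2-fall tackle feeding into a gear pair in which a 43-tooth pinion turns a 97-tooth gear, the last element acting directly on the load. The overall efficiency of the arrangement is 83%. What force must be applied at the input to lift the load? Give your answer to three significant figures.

Lever MA = effort arm / load arm = 65/30 = 2.1667.
Block-and-tackle MA = number of supporting rope parts = 2.
Gear pair MA = 97/43 = 2.2558.
Combined ideal MA = 2.1667 × 2 × 2.2558 = 9.7752.
Actual MA = 9.7752 × 0.83 = 8.1134.
Effort = load / actual MA = 2901 / 8.1134 = 357.56 lbf.

358 lbf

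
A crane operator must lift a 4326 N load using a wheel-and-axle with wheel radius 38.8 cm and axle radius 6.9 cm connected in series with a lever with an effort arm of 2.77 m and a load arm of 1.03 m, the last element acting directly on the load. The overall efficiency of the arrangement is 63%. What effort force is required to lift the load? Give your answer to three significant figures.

Wheel-and-axle MA = R/r = 38.8/6.9 = 5.6232.
Lever MA = effort arm / load arm = 2.77/1.03 = 2.6893.
Combined ideal MA = 5.6232 × 2.6893 = 15.123.
Actual MA = 15.123 × 0.63 = 9.5272.
Effort = load / actual MA = 4326 / 9.5272 = 454.07 N.

454 N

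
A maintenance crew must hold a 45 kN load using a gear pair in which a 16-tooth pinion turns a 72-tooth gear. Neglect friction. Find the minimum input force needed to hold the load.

10 kN

Gear pair MA = 72/16 = 4.5.
Effort = load / MA = 45 / 4.5 = 10 kN.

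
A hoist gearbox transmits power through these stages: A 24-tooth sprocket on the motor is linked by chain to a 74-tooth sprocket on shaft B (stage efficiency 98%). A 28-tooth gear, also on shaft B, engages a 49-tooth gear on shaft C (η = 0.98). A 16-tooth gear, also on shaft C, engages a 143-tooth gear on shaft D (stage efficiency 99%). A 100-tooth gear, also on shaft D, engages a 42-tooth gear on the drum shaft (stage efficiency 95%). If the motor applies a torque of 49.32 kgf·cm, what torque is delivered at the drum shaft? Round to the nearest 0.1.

After the chain (74/24): 49.32 × 3.0833 × 0.98 = 149.03 kgf·cm
After the gear mesh (49/28): 149.03 × 1.75 × 0.98 = 255.58 kgf·cm
After the gear mesh (143/16): 255.58 × 8.9375 × 0.99 = 2261.4 kgf·cm
After the gear mesh (42/100): 2261.4 × 0.42 × 0.95 = 902.31 kgf·cm

902.3 kgf·cm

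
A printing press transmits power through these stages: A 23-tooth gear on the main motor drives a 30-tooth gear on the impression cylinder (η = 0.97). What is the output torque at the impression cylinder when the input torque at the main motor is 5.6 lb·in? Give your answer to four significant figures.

7.085 lb·in

gear mesh 30/23 = 1.3043 → τ = 5.6·1.3043·0.97 = 7.0852 lb·in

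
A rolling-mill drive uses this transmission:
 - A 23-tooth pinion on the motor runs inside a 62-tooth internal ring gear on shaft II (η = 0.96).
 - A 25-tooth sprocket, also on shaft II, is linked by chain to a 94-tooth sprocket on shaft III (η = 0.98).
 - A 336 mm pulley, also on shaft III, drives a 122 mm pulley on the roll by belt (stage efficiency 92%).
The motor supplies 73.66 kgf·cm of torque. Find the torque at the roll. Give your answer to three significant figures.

Internal gear: ratio = 62/23 = 2.6957; torque at shaft II = 73.66 × 2.6957 × 0.96 = 190.62 kgf·cm.
Chain: ratio = 94/25 = 3.76; torque at shaft III = 190.62 × 3.76 × 0.98 = 702.39 kgf·cm.
Belt: ratio = 122/336 = 0.3631; torque at the roll = 702.39 × 0.3631 × 0.92 = 234.63 kgf·cm.

235 kgf·cm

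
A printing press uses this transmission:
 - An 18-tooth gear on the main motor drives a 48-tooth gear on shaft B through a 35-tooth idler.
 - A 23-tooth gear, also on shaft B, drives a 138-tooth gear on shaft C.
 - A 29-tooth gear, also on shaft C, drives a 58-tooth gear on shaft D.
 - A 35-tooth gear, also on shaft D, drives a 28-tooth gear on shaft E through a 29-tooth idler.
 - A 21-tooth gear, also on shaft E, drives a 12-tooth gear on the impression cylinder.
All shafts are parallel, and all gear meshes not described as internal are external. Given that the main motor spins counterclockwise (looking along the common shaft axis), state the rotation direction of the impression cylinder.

the main motor → shaft B: driver → idler → driven is 2 external meshes, 2 reversals → CCW.
shaft B → shaft C: external mesh, 1 reversal → CW.
shaft C → shaft D: external mesh, 1 reversal → CCW.
shaft D → shaft E: driver → idler → driven is 2 external meshes, 2 reversals → CCW.
shaft E → the impression cylinder: external mesh, 1 reversal → CW.
7 reversals in total — an odd number — so the impression cylinder turns opposite to the main motor.

clockwise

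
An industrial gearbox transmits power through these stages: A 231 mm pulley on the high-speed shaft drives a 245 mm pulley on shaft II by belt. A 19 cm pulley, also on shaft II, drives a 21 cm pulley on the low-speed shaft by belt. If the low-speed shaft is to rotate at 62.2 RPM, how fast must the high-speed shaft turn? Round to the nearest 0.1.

72.9 RPM

Overall ratio R = 1.0606 × 1.1053 = 1.1722.
Required input speed = output speed × R = 62.2 × 1.1722 = 72.914 RPM.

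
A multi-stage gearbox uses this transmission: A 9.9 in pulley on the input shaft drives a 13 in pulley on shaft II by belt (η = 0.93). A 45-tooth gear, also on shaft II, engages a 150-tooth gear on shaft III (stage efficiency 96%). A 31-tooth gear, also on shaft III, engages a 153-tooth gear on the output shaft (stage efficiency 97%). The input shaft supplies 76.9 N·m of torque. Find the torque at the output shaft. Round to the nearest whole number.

1439 N·m

Belt: ratio = 13/9.9 = 1.3131; torque at shaft II = 76.9 × 1.3131 × 0.93 = 93.911 N·m.
Gear mesh: ratio = 150/45 = 3.3333; torque at shaft III = 93.911 × 3.3333 × 0.96 = 300.52 N·m.
Gear mesh: ratio = 153/31 = 4.9355; torque at the output shaft = 300.52 × 4.9355 × 0.97 = 1438.7 N·m.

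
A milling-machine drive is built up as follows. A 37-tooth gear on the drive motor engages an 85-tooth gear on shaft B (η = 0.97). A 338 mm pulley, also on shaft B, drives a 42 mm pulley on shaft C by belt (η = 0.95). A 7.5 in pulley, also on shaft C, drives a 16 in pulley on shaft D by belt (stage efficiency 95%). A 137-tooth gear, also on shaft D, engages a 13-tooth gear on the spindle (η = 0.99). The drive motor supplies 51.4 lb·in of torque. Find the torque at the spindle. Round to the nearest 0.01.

2.57 lb·in

After the gear mesh (85/37): 51.4 × 2.2973 × 0.97 = 114.54 lb·in
After the belt (42/338): 114.54 × 0.12426 × 0.95 = 13.521 lb·in
After the belt (16/7.5): 13.521 × 2.1333 × 0.95 = 27.403 lb·in
After the gear mesh (13/137): 27.403 × 0.094891 × 0.99 = 2.5742 lb·in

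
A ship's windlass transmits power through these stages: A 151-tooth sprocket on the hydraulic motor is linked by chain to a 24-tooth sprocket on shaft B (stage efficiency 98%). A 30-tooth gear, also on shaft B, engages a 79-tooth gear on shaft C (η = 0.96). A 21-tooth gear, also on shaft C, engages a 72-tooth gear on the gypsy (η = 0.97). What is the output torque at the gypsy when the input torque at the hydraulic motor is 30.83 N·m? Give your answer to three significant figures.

40.4 N·m

After the chain (24/151): 30.83 × 0.15894 × 0.98 = 4.8021 N·m
After the gear mesh (79/30): 4.8021 × 2.6333 × 0.96 = 12.14 N·m
After the gear mesh (72/21): 12.14 × 3.4286 × 0.97 = 40.373 N·m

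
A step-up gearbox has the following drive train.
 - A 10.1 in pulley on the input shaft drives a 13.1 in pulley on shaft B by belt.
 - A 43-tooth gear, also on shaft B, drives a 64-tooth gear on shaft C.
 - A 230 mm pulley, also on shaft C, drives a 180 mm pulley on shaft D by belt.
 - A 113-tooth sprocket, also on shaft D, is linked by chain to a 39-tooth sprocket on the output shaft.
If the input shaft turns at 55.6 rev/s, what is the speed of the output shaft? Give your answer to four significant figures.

Belt: ratio = 13.1/10.1 = 1.297, so shaft B turns at 55.6 / 1.297 = 42.867 rev/s.
Gear mesh: ratio = 64/43 = 1.4884, so shaft C turns at 42.867 / 1.4884 = 28.801 rev/s.
Belt: ratio = 180/230 = 0.78261, so shaft D turns at 28.801 / 0.78261 = 36.802 rev/s.
Chain: ratio = 39/113 = 0.34513, so the output shaft turns at 36.802 / 0.34513 = 106.63 rev/s.

106.6 rev/s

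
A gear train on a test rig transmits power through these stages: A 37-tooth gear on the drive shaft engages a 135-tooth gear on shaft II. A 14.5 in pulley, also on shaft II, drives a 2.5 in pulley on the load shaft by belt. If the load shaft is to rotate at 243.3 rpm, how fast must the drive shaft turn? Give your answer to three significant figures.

Overall ratio R = 3.6486 × 0.17241 = 0.62908.
Required input speed = output speed × R = 243.3 × 0.62908 = 153.05 rpm.

153 rpm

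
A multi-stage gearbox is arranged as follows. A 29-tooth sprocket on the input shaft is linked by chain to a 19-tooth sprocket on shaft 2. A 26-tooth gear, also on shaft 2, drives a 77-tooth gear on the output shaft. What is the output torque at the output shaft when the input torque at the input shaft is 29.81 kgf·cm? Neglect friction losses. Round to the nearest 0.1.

57.8 kgf·cm

Chain: ratio = 19/29 = 0.65517; torque at shaft 2 = 29.81 × 0.65517 = 19.531 kgf·cm.
Gear mesh: ratio = 77/26 = 2.9615; torque at the output shaft = 19.531 × 2.9615 = 57.841 kgf·cm.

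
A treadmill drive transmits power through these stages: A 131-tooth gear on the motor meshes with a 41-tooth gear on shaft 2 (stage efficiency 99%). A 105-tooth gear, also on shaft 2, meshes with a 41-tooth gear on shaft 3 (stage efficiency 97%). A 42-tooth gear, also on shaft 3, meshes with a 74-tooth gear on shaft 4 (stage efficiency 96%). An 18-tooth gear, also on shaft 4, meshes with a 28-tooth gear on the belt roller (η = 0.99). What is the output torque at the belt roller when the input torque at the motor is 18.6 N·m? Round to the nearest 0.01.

5.69 N·m

After the gear mesh (41/131): 18.6 × 0.31298 × 0.99 = 5.7632 N·m
After the gear mesh (41/105): 5.7632 × 0.39048 × 0.97 = 2.1829 N·m
After the gear mesh (74/42): 2.1829 × 1.7619 × 0.96 = 3.6922 N·m
After the gear mesh (28/18): 3.6922 × 1.5556 × 0.99 = 5.6859 N·m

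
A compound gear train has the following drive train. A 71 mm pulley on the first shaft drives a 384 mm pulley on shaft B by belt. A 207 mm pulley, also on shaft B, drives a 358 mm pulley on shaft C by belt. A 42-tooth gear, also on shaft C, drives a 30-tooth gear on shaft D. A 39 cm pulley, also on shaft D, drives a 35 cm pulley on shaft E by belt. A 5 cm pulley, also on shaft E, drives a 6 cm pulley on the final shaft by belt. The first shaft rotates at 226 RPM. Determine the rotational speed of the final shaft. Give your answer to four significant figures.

belt 384/71 = 5.4085 → 226/5.4085 = 41.786 RPM
belt 358/207 = 1.7295 → 41.786/1.7295 = 24.161 RPM
gear mesh 30/42 = 0.71429 → 24.161/0.71429 = 33.826 RPM
belt 35/39 = 0.89744 → 33.826/0.89744 = 37.692 RPM
belt 6/5 = 1.2 → 37.692/1.2 = 31.41 RPM

31.41 RPM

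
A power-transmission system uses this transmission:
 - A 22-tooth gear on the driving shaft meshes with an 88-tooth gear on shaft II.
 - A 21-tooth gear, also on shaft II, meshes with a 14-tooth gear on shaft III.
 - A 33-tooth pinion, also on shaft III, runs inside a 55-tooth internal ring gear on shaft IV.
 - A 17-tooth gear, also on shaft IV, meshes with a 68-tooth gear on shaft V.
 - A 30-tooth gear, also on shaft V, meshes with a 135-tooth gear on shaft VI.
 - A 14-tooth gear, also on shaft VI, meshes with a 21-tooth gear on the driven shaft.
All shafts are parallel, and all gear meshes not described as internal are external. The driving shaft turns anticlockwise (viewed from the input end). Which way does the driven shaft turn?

clockwise

the driving shaft → shaft II: external mesh, 1 reversal → CW.
shaft II → shaft III: external mesh, 1 reversal → CCW.
shaft III → shaft IV: internal mesh, same direction → CCW.
shaft IV → shaft V: external mesh, 1 reversal → CW.
shaft V → shaft VI: external mesh, 1 reversal → CCW.
shaft VI → the driven shaft: external mesh, 1 reversal → CW.
5 reversals in total — an odd number — so the driven shaft turns opposite to the driving shaft.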